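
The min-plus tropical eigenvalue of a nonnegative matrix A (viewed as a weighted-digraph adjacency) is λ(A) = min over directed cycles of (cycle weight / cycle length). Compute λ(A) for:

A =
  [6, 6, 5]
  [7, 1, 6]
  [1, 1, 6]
λ(A) = 1

Enumerate directed cycles and compute their means (weight / length). Sample:
  cycle 0 → 0: weight = 6, length = 1, mean = 6/1 ≈ 6.000
  cycle 1 → 1: weight = 1, length = 1, mean = 1/1 ≈ 1.000
  cycle 2 → 2: weight = 6, length = 1, mean = 6/1 ≈ 6.000
  cycle 0 → 1 → 0: weight = 13, length = 2, mean = 13/2 ≈ 6.500
  cycle 0 → 2 → 0: weight = 6, length = 2, mean = 6/2 ≈ 3.000
  cycle 1 → 0 → 1: weight = 13, length = 2, mean = 13/2 ≈ 6.500
Minimum mean = 1.000, attained e.g. along the cycle 1 → 1 with weight 1 and length 1. So λ(A) = 1/1 = 1.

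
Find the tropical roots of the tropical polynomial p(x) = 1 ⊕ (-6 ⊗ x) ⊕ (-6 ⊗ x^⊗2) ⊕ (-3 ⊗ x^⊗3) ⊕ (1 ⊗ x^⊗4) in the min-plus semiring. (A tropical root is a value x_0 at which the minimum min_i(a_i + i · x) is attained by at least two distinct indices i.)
Roots: {-4, -3, 0, 7}

Each tropical root is a break point of the lower envelope of the lines y = a_i + i · x (there are 5 lines, with slopes 0, 1, ..., 4). Only the lines that attain the minimum somewhere contribute to roots; other lines are dominated. Here the surviving (envelope) indices are i = 4, i = 3, i = 2, i = 1, i = 0.
Intersections between consecutive envelope lines give the roots: for adjacent envelope indices i < j the intersection is x = (a_i − a_j) / (j − i). Reading off the sorted break points: {-4, -3, 0, 7}.
Verification: at each break x_0, at least two indices attain the minimum of min_i(a_i + i · x_0).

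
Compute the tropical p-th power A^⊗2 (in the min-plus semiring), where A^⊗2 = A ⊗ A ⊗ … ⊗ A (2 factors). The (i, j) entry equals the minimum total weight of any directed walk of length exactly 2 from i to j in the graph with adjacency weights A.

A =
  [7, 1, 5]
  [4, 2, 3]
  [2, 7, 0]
A^⊗2 =
  [5, 3, 4]
  [5, 4, 3]
  [2, 3, 0]

Each entry (A^⊗2)_ij equals the minimum over all length-2 walks i = v_0 → v_1 → … → v_2 = j of Σ_t A[v_t][v_{t+1}]. For example, for (i, j) = (0, 2) we minimise over 3 possible intermediate vertex sequences; the minimum is 4, attained along the walk 0 → 1 → 2.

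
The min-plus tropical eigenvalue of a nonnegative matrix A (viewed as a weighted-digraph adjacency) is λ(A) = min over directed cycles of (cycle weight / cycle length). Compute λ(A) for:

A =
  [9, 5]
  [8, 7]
λ(A) = 13/2

Enumerate directed cycles and compute their means (weight / length). Sample:
  cycle 0 → 0: weight = 9, length = 1, mean = 9/1 ≈ 9.000
  cycle 1 → 1: weight = 7, length = 1, mean = 7/1 ≈ 7.000
  cycle 0 → 1 → 0: weight = 13, length = 2, mean = 13/2 ≈ 6.500
  cycle 1 → 0 → 1: weight = 13, length = 2, mean = 13/2 ≈ 6.500
Minimum mean = 6.500, attained e.g. along the cycle 0 → 1 → 0 with weight 13 and length 2. So λ(A) = 13/2 = 13/2.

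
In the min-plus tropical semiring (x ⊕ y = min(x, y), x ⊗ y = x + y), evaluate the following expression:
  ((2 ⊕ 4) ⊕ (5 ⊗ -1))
((2 ⊕ 4) ⊕ (5 ⊗ -1)) = 2

Expand innermost to outermost. Recall ⊕ takes the minimum of its arguments and ⊗ takes their sum. Working out the expression ((2 ⊕ 4) ⊕ (5 ⊗ -1)) gives 2.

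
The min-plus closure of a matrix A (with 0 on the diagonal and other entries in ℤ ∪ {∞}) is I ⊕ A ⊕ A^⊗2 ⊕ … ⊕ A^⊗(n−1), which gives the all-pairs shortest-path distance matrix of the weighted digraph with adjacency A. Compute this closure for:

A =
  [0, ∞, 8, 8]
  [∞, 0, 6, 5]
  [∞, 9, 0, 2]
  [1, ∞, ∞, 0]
Closure =
  [0, 17, 8, 8]
  [6, 0, 6, 5]
  [3, 9, 0, 2]
  [1, 18, 9, 0]

This is the Floyd-Warshall all-pairs shortest-path computation. For each intermediate vertex k = 0, 1, …, 3, update dist[i][j] ← min(dist[i][j], dist[i][k] + dist[k][j]). The final matrix gives, for each (i, j), the minimum total weight of any directed path from i to j (possibly empty when i = j).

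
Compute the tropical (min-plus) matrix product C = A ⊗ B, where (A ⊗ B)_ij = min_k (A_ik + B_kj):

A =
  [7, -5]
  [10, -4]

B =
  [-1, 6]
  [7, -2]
A ⊗ B =
  [2, -7]
  [3, -6]

Apply the min-plus product entry-by-entry:
  C[0][0] = min over k of (A[0][0] + B[0][0] = 7 + -1 = 6, A[0][1] + B[1][0] = -5 + 7 = 2) = 2 (attained at k = 1)
  C[0][1] = min over k of (A[0][0] + B[0][1] = 7 + 6 = 13, A[0][1] + B[1][1] = -5 + -2 = -7) = -7 (attained at k = 1)
  C[1][0] = min over k of (A[1][0] + B[0][0] = 10 + -1 = 9, A[1][1] + B[1][0] = -4 + 7 = 3) = 3 (attained at k = 1)
  C[1][1] = min over k of (A[1][0] + B[0][1] = 10 + 6 = 16, A[1][1] + B[1][1] = -4 + -2 = -6) = -6 (attained at k = 1)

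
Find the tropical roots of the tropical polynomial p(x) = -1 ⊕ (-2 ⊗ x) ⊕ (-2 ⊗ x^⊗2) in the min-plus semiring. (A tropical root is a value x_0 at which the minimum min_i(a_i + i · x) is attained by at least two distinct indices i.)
Roots: {0, 1}

Each tropical root is a break point of the lower envelope of the lines y = a_i + i · x (there are 3 lines, with slopes 0, 1, ..., 2). Only the lines that attain the minimum somewhere contribute to roots; other lines are dominated. Here the surviving (envelope) indices are i = 2, i = 1, i = 0.
Intersections between consecutive envelope lines give the roots: for adjacent envelope indices i < j the intersection is x = (a_i − a_j) / (j − i). Reading off the sorted break points: {0, 1}.
Verification: at each break x_0, at least two indices attain the minimum of min_i(a_i + i · x_0).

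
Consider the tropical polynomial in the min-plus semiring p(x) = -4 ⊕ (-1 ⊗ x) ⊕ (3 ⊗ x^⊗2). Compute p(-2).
p(-2) = -4

A tropical monomial a ⊗ x^⊗i evaluates to a + i · x. Evaluating each term at x = -2:
  Term 0 contributes -4 + 0 · -2 = -4
  Term 1 contributes -1 + 1 · -2 = -3
  Term 2 contributes 3 + 2 · -2 = -1
p(-2) = ⊕ of these = min[-4, -3, -1] = -4.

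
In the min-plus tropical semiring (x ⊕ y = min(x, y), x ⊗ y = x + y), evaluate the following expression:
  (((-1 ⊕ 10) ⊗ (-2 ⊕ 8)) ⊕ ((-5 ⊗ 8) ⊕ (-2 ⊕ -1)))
(((-1 ⊕ 10) ⊗ (-2 ⊕ 8)) ⊕ ((-5 ⊗ 8) ⊕ (-2 ⊕ -1))) = -3

Expand innermost to outermost. Recall ⊕ takes the minimum of its arguments and ⊗ takes their sum. Working out the expression (((-1 ⊕ 10) ⊗ (-2 ⊕ 8)) ⊕ ((-5 ⊗ 8) ⊕ (-2 ⊕ -1))) gives -3.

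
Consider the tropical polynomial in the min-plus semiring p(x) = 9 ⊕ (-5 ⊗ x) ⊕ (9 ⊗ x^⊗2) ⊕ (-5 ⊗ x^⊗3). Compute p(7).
p(7) = 2

A tropical monomial a ⊗ x^⊗i evaluates to a + i · x. Evaluating each term at x = 7:
  Term 0 contributes 9 + 0 · 7 = 9
  Term 1 contributes -5 + 1 · 7 = 2
  Term 2 contributes 9 + 2 · 7 = 23
  Term 3 contributes -5 + 3 · 7 = 16
p(7) = ⊕ of these = min[9, 2, 23, 16] = 2.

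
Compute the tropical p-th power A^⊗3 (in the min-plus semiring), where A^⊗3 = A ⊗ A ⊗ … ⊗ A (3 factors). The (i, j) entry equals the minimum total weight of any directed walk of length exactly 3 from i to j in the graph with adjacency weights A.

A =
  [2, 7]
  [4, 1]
A^⊗3 =
  [6, 9]
  [6, 3]

Each entry (A^⊗3)_ij equals the minimum over all length-3 walks i = v_0 → v_1 → … → v_3 = j of Σ_t A[v_t][v_{t+1}]. For example, for (i, j) = (0, 1) we minimise over 4 possible intermediate vertex sequences; the minimum is 9, attained along the walk 0 → 1 → 1 → 1.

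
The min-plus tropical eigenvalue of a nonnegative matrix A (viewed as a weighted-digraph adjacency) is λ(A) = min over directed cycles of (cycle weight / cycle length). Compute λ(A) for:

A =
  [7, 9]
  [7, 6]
λ(A) = 6

Enumerate directed cycles and compute their means (weight / length). Sample:
  cycle 0 → 0: weight = 7, length = 1, mean = 7/1 ≈ 7.000
  cycle 1 → 1: weight = 6, length = 1, mean = 6/1 ≈ 6.000
  cycle 0 → 1 → 0: weight = 16, length = 2, mean = 16/2 ≈ 8.000
  cycle 1 → 0 → 1: weight = 16, length = 2, mean = 16/2 ≈ 8.000
Minimum mean = 6.000, attained e.g. along the cycle 1 → 1 with weight 6 and length 1. So λ(A) = 6/1 = 6.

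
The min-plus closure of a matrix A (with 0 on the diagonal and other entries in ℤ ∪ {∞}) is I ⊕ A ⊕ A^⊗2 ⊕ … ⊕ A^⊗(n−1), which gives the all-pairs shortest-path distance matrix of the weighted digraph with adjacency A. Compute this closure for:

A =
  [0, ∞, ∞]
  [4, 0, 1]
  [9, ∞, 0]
Closure =
  [0, ∞, ∞]
  [4, 0, 1]
  [9, ∞, 0]

This is the Floyd-Warshall all-pairs shortest-path computation. For each intermediate vertex k = 0, 1, …, 2, update dist[i][j] ← min(dist[i][j], dist[i][k] + dist[k][j]). The final matrix gives, for each (i, j), the minimum total weight of any directed path from i to j (possibly empty when i = j).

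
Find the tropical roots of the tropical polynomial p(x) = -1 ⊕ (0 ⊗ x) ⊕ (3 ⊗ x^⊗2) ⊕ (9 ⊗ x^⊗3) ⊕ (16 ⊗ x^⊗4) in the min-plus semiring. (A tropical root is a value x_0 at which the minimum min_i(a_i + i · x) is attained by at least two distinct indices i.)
Roots: {-7, -6, -3, -1}

Each tropical root is a break point of the lower envelope of the lines y = a_i + i · x (there are 5 lines, with slopes 0, 1, ..., 4). Only the lines that attain the minimum somewhere contribute to roots; other lines are dominated. Here the surviving (envelope) indices are i = 4, i = 3, i = 2, i = 1, i = 0.
Intersections between consecutive envelope lines give the roots: for adjacent envelope indices i < j the intersection is x = (a_i − a_j) / (j − i). Reading off the sorted break points: {-7, -6, -3, -1}.
Verification: at each break x_0, at least two indices attain the minimum of min_i(a_i + i · x_0).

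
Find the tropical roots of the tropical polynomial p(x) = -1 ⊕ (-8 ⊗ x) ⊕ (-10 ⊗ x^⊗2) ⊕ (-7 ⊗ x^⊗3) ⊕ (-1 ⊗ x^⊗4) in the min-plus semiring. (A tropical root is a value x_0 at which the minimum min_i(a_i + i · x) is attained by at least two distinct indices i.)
Roots: {-6, -3, 2, 7}

Each tropical root is a break point of the lower envelope of the lines y = a_i + i · x (there are 5 lines, with slopes 0, 1, ..., 4). Only the lines that attain the minimum somewhere contribute to roots; other lines are dominated. Here the surviving (envelope) indices are i = 4, i = 3, i = 2, i = 1, i = 0.
Intersections between consecutive envelope lines give the roots: for adjacent envelope indices i < j the intersection is x = (a_i − a_j) / (j − i). Reading off the sorted break points: {-6, -3, 2, 7}.
Verification: at each break x_0, at least two indices attain the minimum of min_i(a_i + i · x_0).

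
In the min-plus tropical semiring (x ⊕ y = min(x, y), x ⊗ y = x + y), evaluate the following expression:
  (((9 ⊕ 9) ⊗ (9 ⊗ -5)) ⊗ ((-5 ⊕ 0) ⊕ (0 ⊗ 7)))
(((9 ⊕ 9) ⊗ (9 ⊗ -5)) ⊗ ((-5 ⊕ 0) ⊕ (0 ⊗ 7))) = 8

Expand innermost to outermost. Recall ⊕ takes the minimum of its arguments and ⊗ takes their sum. Working out the expression (((9 ⊕ 9) ⊗ (9 ⊗ -5)) ⊗ ((-5 ⊕ 0) ⊕ (0 ⊗ 7))) gives 8.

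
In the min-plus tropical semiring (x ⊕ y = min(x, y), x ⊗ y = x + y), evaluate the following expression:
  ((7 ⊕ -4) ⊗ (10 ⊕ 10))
((7 ⊕ -4) ⊗ (10 ⊕ 10)) = 6

Expand innermost to outermost. Recall ⊕ takes the minimum of its arguments and ⊗ takes their sum. Working out the expression ((7 ⊕ -4) ⊗ (10 ⊕ 10)) gives 6.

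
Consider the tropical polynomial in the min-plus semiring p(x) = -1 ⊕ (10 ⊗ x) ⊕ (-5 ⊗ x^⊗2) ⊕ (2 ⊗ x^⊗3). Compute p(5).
p(5) = -1

A tropical monomial a ⊗ x^⊗i evaluates to a + i · x. Evaluating each term at x = 5:
  Term 0 contributes -1 + 0 · 5 = -1
  Term 1 contributes 10 + 1 · 5 = 15
  Term 2 contributes -5 + 2 · 5 = 5
  Term 3 contributes 2 + 3 · 5 = 17
p(5) = ⊕ of these = min[-1, 15, 5, 17] = -1.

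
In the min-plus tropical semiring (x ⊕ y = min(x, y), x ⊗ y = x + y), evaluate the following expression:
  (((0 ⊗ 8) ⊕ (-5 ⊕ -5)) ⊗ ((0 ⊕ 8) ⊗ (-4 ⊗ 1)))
(((0 ⊗ 8) ⊕ (-5 ⊕ -5)) ⊗ ((0 ⊕ 8) ⊗ (-4 ⊗ 1))) = -8

Expand innermost to outermost. Recall ⊕ takes the minimum of its arguments and ⊗ takes their sum. Working out the expression (((0 ⊗ 8) ⊕ (-5 ⊕ -5)) ⊗ ((0 ⊕ 8) ⊗ (-4 ⊗ 1))) gives -8.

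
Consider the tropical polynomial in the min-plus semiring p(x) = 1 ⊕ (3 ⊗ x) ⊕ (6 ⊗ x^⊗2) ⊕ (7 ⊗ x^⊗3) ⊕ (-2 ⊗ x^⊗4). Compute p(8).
p(8) = 1

A tropical monomial a ⊗ x^⊗i evaluates to a + i · x. Evaluating each term at x = 8:
  Term 0 contributes 1 + 0 · 8 = 1
  Term 1 contributes 3 + 1 · 8 = 11
  Term 2 contributes 6 + 2 · 8 = 22
  Term 3 contributes 7 + 3 · 8 = 31
  Term 4 contributes -2 + 4 · 8 = 30
p(8) = ⊕ of these = min[1, 11, 22, 31, 30] = 1.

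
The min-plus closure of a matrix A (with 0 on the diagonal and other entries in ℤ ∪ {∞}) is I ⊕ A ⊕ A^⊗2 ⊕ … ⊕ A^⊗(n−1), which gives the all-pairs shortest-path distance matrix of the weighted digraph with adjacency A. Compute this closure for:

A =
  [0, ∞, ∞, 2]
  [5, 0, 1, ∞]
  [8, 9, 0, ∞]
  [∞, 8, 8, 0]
Closure =
  [0, 10, 10, 2]
  [5, 0, 1, 7]
  [8, 9, 0, 10]
  [13, 8, 8, 0]

This is the Floyd-Warshall all-pairs shortest-path computation. For each intermediate vertex k = 0, 1, …, 3, update dist[i][j] ← min(dist[i][j], dist[i][k] + dist[k][j]). The final matrix gives, for each (i, j), the minimum total weight of any directed path from i to j (possibly empty when i = j).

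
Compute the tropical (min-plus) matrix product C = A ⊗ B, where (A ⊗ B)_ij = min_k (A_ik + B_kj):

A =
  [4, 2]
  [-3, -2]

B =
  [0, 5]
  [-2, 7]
A ⊗ B =
  [0, 9]
  [-4, 2]

Apply the min-plus product entry-by-entry:
  C[0][0] = min over k of (A[0][0] + B[0][0] = 4 + 0 = 4, A[0][1] + B[1][0] = 2 + -2 = 0) = 0 (attained at k = 1)
  C[0][1] = min over k of (A[0][0] + B[0][1] = 4 + 5 = 9, A[0][1] + B[1][1] = 2 + 7 = 9) = 9 (attained at k = 0)
  C[1][0] = min over k of (A[1][0] + B[0][0] = -3 + 0 = -3, A[1][1] + B[1][0] = -2 + -2 = -4) = -4 (attained at k = 1)
  C[1][1] = min over k of (A[1][0] + B[0][1] = -3 + 5 = 2, A[1][1] + B[1][1] = -2 + 7 = 5) = 2 (attained at k = 0)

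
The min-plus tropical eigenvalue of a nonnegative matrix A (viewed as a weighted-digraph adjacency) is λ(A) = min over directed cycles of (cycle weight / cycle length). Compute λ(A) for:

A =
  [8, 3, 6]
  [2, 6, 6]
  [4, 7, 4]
λ(A) = 5/2

Enumerate directed cycles and compute their means (weight / length). Sample:
  cycle 0 → 0: weight = 8, length = 1, mean = 8/1 ≈ 8.000
  cycle 1 → 1: weight = 6, length = 1, mean = 6/1 ≈ 6.000
  cycle 2 → 2: weight = 4, length = 1, mean = 4/1 ≈ 4.000
  cycle 0 → 1 → 0: weight = 5, length = 2, mean = 5/2 ≈ 2.500
  cycle 0 → 2 → 0: weight = 10, length = 2, mean = 10/2 ≈ 5.000
  cycle 1 → 0 → 1: weight = 5, length = 2, mean = 5/2 ≈ 2.500
Minimum mean = 2.500, attained e.g. along the cycle 0 → 1 → 0 with weight 5 and length 2. So λ(A) = 5/2 = 5/2.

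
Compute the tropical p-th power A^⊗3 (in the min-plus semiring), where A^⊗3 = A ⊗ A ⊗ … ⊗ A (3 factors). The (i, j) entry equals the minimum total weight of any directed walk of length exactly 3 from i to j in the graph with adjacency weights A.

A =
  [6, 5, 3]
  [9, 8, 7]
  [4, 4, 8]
A^⊗3 =
  [13, 12, 10]
  [16, 16, 14]
  [11, 11, 13]

Each entry (A^⊗3)_ij equals the minimum over all length-3 walks i = v_0 → v_1 → … → v_3 = j of Σ_t A[v_t][v_{t+1}]. For example, for (i, j) = (0, 2) we minimise over 9 possible intermediate vertex sequences; the minimum is 10, attained along the walk 0 → 2 → 0 → 2.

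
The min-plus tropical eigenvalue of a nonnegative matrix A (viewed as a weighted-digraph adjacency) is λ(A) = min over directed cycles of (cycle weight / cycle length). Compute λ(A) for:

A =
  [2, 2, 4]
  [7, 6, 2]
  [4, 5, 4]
λ(A) = 2

Enumerate directed cycles and compute their means (weight / length). Sample:
  cycle 0 → 0: weight = 2, length = 1, mean = 2/1 ≈ 2.000
  cycle 1 → 1: weight = 6, length = 1, mean = 6/1 ≈ 6.000
  cycle 2 → 2: weight = 4, length = 1, mean = 4/1 ≈ 4.000
  cycle 0 → 1 → 0: weight = 9, length = 2, mean = 9/2 ≈ 4.500
  cycle 0 → 2 → 0: weight = 8, length = 2, mean = 8/2 ≈ 4.000
  cycle 1 → 0 → 1: weight = 9, length = 2, mean = 9/2 ≈ 4.500
Minimum mean = 2.000, attained e.g. along the cycle 0 → 0 with weight 2 and length 1. So λ(A) = 2/1 = 2.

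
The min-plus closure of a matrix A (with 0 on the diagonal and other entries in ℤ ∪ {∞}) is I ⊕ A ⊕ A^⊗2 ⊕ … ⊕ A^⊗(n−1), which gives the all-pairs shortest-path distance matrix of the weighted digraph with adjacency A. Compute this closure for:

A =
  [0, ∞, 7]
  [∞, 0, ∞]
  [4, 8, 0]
Closure =
  [0, 15, 7]
  [∞, 0, ∞]
  [4, 8, 0]

This is the Floyd-Warshall all-pairs shortest-path computation. For each intermediate vertex k = 0, 1, …, 2, update dist[i][j] ← min(dist[i][j], dist[i][k] + dist[k][j]). The final matrix gives, for each (i, j), the minimum total weight of any directed path from i to j (possibly empty when i = j).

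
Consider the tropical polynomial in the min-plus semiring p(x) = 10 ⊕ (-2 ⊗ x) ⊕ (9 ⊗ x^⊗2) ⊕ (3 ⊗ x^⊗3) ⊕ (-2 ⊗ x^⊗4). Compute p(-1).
p(-1) = -6

A tropical monomial a ⊗ x^⊗i evaluates to a + i · x. Evaluating each term at x = -1:
  Term 0 contributes 10 + 0 · -1 = 10
  Term 1 contributes -2 + 1 · -1 = -3
  Term 2 contributes 9 + 2 · -1 = 7
  Term 3 contributes 3 + 3 · -1 = 0
  Term 4 contributes -2 + 4 · -1 = -6
p(-1) = ⊕ of these = min[10, -3, 7, 0, -6] = -6.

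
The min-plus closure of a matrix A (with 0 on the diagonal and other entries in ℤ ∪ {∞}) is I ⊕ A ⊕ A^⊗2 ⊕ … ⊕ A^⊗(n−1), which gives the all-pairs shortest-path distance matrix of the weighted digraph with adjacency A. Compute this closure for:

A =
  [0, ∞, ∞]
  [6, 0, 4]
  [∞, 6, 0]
Closure =
  [0, ∞, ∞]
  [6, 0, 4]
  [12, 6, 0]

This is the Floyd-Warshall all-pairs shortest-path computation. For each intermediate vertex k = 0, 1, …, 2, update dist[i][j] ← min(dist[i][j], dist[i][k] + dist[k][j]). The final matrix gives, for each (i, j), the minimum total weight of any directed path from i to j (possibly empty when i = j).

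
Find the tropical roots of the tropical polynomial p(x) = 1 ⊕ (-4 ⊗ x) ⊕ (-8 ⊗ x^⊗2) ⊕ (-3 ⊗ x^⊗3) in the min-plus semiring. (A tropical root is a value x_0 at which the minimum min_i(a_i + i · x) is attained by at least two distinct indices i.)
Roots: {-5, 4, 5}

Each tropical root is a break point of the lower envelope of the lines y = a_i + i · x (there are 4 lines, with slopes 0, 1, ..., 3). Only the lines that attain the minimum somewhere contribute to roots; other lines are dominated. Here the surviving (envelope) indices are i = 3, i = 2, i = 1, i = 0.
Intersections between consecutive envelope lines give the roots: for adjacent envelope indices i < j the intersection is x = (a_i − a_j) / (j − i). Reading off the sorted break points: {-5, 4, 5}.
Verification: at each break x_0, at least two indices attain the minimum of min_i(a_i + i · x_0).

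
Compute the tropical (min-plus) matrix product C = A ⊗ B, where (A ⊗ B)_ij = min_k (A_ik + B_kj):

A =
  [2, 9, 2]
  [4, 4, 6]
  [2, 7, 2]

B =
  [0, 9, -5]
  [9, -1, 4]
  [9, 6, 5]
A ⊗ B =
  [2, 8, -3]
  [4, 3, -1]
  [2, 6, -3]

Apply the min-plus product entry-by-entry:
  C[0][0] = min over k of (A[0][0] + B[0][0] = 2 + 0 = 2, A[0][1] + B[1][0] = 9 + 9 = 18, A[0][2] + B[2][0] = 2 + 9 = 11) = 2 (attained at k = 0)
  C[0][1] = min over k of (A[0][0] + B[0][1] = 2 + 9 = 11, A[0][1] + B[1][1] = 9 + -1 = 8, A[0][2] + B[2][1] = 2 + 6 = 8) = 8 (attained at k = 1)
  C[0][2] = min over k of (A[0][0] + B[0][2] = 2 + -5 = -3, A[0][1] + B[1][2] = 9 + 4 = 13, A[0][2] + B[2][2] = 2 + 5 = 7) = -3 (attained at k = 0)
  C[1][0] = min over k of (A[1][0] + B[0][0] = 4 + 0 = 4, A[1][1] + B[1][0] = 4 + 9 = 13, A[1][2] + B[2][0] = 6 + 9 = 15) = 4 (attained at k = 0)
  C[1][1] = min over k of (A[1][0] + B[0][1] = 4 + 9 = 13, A[1][1] + B[1][1] = 4 + -1 = 3, A[1][2] + B[2][1] = 6 + 6 = 12) = 3 (attained at k = 1)
  C[1][2] = min over k of (A[1][0] + B[0][2] = 4 + -5 = -1, A[1][1] + B[1][2] = 4 + 4 = 8, A[1][2] + B[2][2] = 6 + 5 = 11) = -1 (attained at k = 0)
  C[2][0] = min over k of (A[2][0] + B[0][0] = 2 + 0 = 2, A[2][1] + B[1][0] = 7 + 9 = 16, A[2][2] + B[2][0] = 2 + 9 = 11) = 2 (attained at k = 0)
  C[2][1] = min over k of (A[2][0] + B[0][1] = 2 + 9 = 11, A[2][1] + B[1][1] = 7 + -1 = 6, A[2][2] + B[2][1] = 2 + 6 = 8) = 6 (attained at k = 1)
  C[2][2] = min over k of (A[2][0] + B[0][2] = 2 + -5 = -3, A[2][1] + B[1][2] = 7 + 4 = 11, A[2][2] + B[2][2] = 2 + 5 = 7) = -3 (attained at k = 0)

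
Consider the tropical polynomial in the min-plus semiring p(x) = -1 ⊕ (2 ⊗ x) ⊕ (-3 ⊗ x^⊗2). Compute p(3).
p(3) = -1

A tropical monomial a ⊗ x^⊗i evaluates to a + i · x. Evaluating each term at x = 3:
  Term 0 contributes -1 + 0 · 3 = -1
  Term 1 contributes 2 + 1 · 3 = 5
  Term 2 contributes -3 + 2 · 3 = 3
p(3) = ⊕ of these = min[-1, 5, 3] = -1.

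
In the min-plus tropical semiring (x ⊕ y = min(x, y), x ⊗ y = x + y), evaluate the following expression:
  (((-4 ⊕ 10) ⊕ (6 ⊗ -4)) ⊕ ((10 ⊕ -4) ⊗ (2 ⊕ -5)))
(((-4 ⊕ 10) ⊕ (6 ⊗ -4)) ⊕ ((10 ⊕ -4) ⊗ (2 ⊕ -5))) = -9

Expand innermost to outermost. Recall ⊕ takes the minimum of its arguments and ⊗ takes their sum. Working out the expression (((-4 ⊕ 10) ⊕ (6 ⊗ -4)) ⊕ ((10 ⊕ -4) ⊗ (2 ⊕ -5))) gives -9.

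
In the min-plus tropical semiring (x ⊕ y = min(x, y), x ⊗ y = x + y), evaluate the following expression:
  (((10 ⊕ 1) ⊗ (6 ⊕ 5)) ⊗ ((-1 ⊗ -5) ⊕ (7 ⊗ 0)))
(((10 ⊕ 1) ⊗ (6 ⊕ 5)) ⊗ ((-1 ⊗ -5) ⊕ (7 ⊗ 0))) = 0

Expand innermost to outermost. Recall ⊕ takes the minimum of its arguments and ⊗ takes their sum. Working out the expression (((10 ⊕ 1) ⊗ (6 ⊕ 5)) ⊗ ((-1 ⊗ -5) ⊕ (7 ⊗ 0))) gives 0.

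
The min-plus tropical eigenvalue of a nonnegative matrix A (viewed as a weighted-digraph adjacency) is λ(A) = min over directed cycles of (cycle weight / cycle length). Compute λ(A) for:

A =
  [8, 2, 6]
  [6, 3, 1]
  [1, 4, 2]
λ(A) = 4/3

Enumerate directed cycles and compute their means (weight / length). Sample:
  cycle 0 → 0: weight = 8, length = 1, mean = 8/1 ≈ 8.000
  cycle 1 → 1: weight = 3, length = 1, mean = 3/1 ≈ 3.000
  cycle 2 → 2: weight = 2, length = 1, mean = 2/1 ≈ 2.000
  cycle 0 → 1 → 0: weight = 8, length = 2, mean = 8/2 ≈ 4.000
  cycle 0 → 2 → 0: weight = 7, length = 2, mean = 7/2 ≈ 3.500
  cycle 1 → 0 → 1: weight = 8, length = 2, mean = 8/2 ≈ 4.000
Minimum mean = 1.333, attained e.g. along the cycle 0 → 1 → 2 → 0 with weight 4 and length 3. So λ(A) = 4/3 = 4/3.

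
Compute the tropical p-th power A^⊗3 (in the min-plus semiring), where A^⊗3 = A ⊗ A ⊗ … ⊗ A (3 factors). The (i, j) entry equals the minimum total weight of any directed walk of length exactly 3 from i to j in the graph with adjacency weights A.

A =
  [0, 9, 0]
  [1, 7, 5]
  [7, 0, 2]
A^⊗3 =
  [0, 0, 0]
  [1, 1, 1]
  [1, 4, 1]

Each entry (A^⊗3)_ij equals the minimum over all length-3 walks i = v_0 → v_1 → … → v_3 = j of Σ_t A[v_t][v_{t+1}]. For example, for (i, j) = (0, 2) we minimise over 9 possible intermediate vertex sequences; the minimum is 0, attained along the walk 0 → 0 → 0 → 2.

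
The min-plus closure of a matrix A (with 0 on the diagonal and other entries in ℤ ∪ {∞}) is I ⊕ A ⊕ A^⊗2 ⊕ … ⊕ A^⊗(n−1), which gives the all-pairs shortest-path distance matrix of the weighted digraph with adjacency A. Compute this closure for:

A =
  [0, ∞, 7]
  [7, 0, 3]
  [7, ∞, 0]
Closure =
  [0, ∞, 7]
  [7, 0, 3]
  [7, ∞, 0]

This is the Floyd-Warshall all-pairs shortest-path computation. For each intermediate vertex k = 0, 1, …, 2, update dist[i][j] ← min(dist[i][j], dist[i][k] + dist[k][j]). The final matrix gives, for each (i, j), the minimum total weight of any directed path from i to j (possibly empty when i = j).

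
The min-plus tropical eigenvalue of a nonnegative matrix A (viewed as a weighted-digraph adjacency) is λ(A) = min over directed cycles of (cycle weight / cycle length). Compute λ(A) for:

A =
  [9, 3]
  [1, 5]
λ(A) = 2

Enumerate directed cycles and compute their means (weight / length). Sample:
  cycle 0 → 0: weight = 9, length = 1, mean = 9/1 ≈ 9.000
  cycle 1 → 1: weight = 5, length = 1, mean = 5/1 ≈ 5.000
  cycle 0 → 1 → 0: weight = 4, length = 2, mean = 4/2 ≈ 2.000
  cycle 1 → 0 → 1: weight = 4, length = 2, mean = 4/2 ≈ 2.000
Minimum mean = 2.000, attained e.g. along the cycle 0 → 1 → 0 with weight 4 and length 2. So λ(A) = 4/2 = 2.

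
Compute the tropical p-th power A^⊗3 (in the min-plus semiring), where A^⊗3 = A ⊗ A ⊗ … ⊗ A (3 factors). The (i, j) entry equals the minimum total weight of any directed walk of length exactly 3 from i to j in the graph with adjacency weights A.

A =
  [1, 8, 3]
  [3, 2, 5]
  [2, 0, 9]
A^⊗3 =
  [3, 4, 5]
  [5, 6, 7]
  [4, 4, 6]

Each entry (A^⊗3)_ij equals the minimum over all length-3 walks i = v_0 → v_1 → … → v_3 = j of Σ_t A[v_t][v_{t+1}]. For example, for (i, j) = (0, 2) we minimise over 9 possible intermediate vertex sequences; the minimum is 5, attained along the walk 0 → 0 → 0 → 2.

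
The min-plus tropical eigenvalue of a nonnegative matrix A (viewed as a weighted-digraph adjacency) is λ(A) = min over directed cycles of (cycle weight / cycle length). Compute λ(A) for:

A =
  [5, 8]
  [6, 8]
λ(A) = 5

Enumerate directed cycles and compute their means (weight / length). Sample:
  cycle 0 → 0: weight = 5, length = 1, mean = 5/1 ≈ 5.000
  cycle 1 → 1: weight = 8, length = 1, mean = 8/1 ≈ 8.000
  cycle 0 → 1 → 0: weight = 14, length = 2, mean = 14/2 ≈ 7.000
  cycle 1 → 0 → 1: weight = 14, length = 2, mean = 14/2 ≈ 7.000
Minimum mean = 5.000, attained e.g. along the cycle 0 → 0 with weight 5 and length 1. So λ(A) = 5/1 = 5.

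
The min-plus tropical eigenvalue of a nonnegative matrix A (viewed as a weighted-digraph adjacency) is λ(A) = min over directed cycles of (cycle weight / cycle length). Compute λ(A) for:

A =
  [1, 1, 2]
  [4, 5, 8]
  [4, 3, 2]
λ(A) = 1

Enumerate directed cycles and compute their means (weight / length). Sample:
  cycle 0 → 0: weight = 1, length = 1, mean = 1/1 ≈ 1.000
  cycle 1 → 1: weight = 5, length = 1, mean = 5/1 ≈ 5.000
  cycle 2 → 2: weight = 2, length = 1, mean = 2/1 ≈ 2.000
  cycle 0 → 1 → 0: weight = 5, length = 2, mean = 5/2 ≈ 2.500
  cycle 0 → 2 → 0: weight = 6, length = 2, mean = 6/2 ≈ 3.000
  cycle 1 → 0 → 1: weight = 5, length = 2, mean = 5/2 ≈ 2.500
Minimum mean = 1.000, attained e.g. along the cycle 0 → 0 with weight 1 and length 1. So λ(A) = 1/1 = 1.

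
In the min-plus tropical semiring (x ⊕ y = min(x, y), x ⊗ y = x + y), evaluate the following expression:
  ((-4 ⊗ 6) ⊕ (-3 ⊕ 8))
((-4 ⊗ 6) ⊕ (-3 ⊕ 8)) = -3

Expand innermost to outermost. Recall ⊕ takes the minimum of its arguments and ⊗ takes their sum. Working out the expression ((-4 ⊗ 6) ⊕ (-3 ⊕ 8)) gives -3.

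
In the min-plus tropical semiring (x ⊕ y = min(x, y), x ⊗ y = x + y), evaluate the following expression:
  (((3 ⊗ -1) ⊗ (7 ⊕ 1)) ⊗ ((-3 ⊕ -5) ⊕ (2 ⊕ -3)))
(((3 ⊗ -1) ⊗ (7 ⊕ 1)) ⊗ ((-3 ⊕ -5) ⊕ (2 ⊕ -3))) = -2

Expand innermost to outermost. Recall ⊕ takes the minimum of its arguments and ⊗ takes their sum. Working out the expression (((3 ⊗ -1) ⊗ (7 ⊕ 1)) ⊗ ((-3 ⊕ -5) ⊕ (2 ⊕ -3))) gives -2.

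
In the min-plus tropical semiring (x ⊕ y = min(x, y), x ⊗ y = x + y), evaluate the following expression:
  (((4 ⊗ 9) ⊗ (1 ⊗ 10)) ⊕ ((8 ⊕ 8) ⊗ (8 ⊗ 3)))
(((4 ⊗ 9) ⊗ (1 ⊗ 10)) ⊕ ((8 ⊕ 8) ⊗ (8 ⊗ 3))) = 19

Expand innermost to outermost. Recall ⊕ takes the minimum of its arguments and ⊗ takes their sum. Working out the expression (((4 ⊗ 9) ⊗ (1 ⊗ 10)) ⊕ ((8 ⊕ 8) ⊗ (8 ⊗ 3))) gives 19.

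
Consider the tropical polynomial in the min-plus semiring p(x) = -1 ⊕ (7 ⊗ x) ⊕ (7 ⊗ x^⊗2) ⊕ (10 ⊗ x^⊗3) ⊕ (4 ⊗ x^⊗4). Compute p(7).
p(7) = -1

A tropical monomial a ⊗ x^⊗i evaluates to a + i · x. Evaluating each term at x = 7:
  Term 0 contributes -1 + 0 · 7 = -1
  Term 1 contributes 7 + 1 · 7 = 14
  Term 2 contributes 7 + 2 · 7 = 21
  Term 3 contributes 10 + 3 · 7 = 31
  Term 4 contributes 4 + 4 · 7 = 32
p(7) = ⊕ of these = min[-1, 14, 21, 31, 32] = -1.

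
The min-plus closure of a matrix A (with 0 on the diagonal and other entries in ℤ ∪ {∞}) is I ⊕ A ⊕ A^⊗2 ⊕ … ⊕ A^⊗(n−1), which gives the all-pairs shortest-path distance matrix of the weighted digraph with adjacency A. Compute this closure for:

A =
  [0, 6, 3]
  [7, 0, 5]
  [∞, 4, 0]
Closure =
  [0, 6, 3]
  [7, 0, 5]
  [11, 4, 0]

This is the Floyd-Warshall all-pairs shortest-path computation. For each intermediate vertex k = 0, 1, …, 2, update dist[i][j] ← min(dist[i][j], dist[i][k] + dist[k][j]). The final matrix gives, for each (i, j), the minimum total weight of any directed path from i to j (possibly empty when i = j).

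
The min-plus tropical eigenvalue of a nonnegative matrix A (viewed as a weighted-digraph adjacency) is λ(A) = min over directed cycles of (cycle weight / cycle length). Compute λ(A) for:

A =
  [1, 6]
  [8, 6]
λ(A) = 1

Enumerate directed cycles and compute their means (weight / length). Sample:
  cycle 0 → 0: weight = 1, length = 1, mean = 1/1 ≈ 1.000
  cycle 1 → 1: weight = 6, length = 1, mean = 6/1 ≈ 6.000
  cycle 0 → 1 → 0: weight = 14, length = 2, mean = 14/2 ≈ 7.000
  cycle 1 → 0 → 1: weight = 14, length = 2, mean = 14/2 ≈ 7.000
Minimum mean = 1.000, attained e.g. along the cycle 0 → 0 with weight 1 and length 1. So λ(A) = 1/1 = 1.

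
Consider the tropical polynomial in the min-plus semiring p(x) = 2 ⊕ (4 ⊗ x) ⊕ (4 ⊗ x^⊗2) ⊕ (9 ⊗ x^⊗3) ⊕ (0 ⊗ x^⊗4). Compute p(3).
p(3) = 2

A tropical monomial a ⊗ x^⊗i evaluates to a + i · x. Evaluating each term at x = 3:
  Term 0 contributes 2 + 0 · 3 = 2
  Term 1 contributes 4 + 1 · 3 = 7
  Term 2 contributes 4 + 2 · 3 = 10
  Term 3 contributes 9 + 3 · 3 = 18
  Term 4 contributes 0 + 4 · 3 = 12
p(3) = ⊕ of these = min[2, 7, 10, 18, 12] = 2.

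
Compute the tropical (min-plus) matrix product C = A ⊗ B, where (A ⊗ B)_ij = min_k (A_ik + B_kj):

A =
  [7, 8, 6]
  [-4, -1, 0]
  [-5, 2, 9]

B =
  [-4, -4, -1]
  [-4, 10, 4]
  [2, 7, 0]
A ⊗ B =
  [3, 3, 6]
  [-8, -8, -5]
  [-9, -9, -6]

Apply the min-plus product entry-by-entry:
  C[0][0] = min over k of (A[0][0] + B[0][0] = 7 + -4 = 3, A[0][1] + B[1][0] = 8 + -4 = 4, A[0][2] + B[2][0] = 6 + 2 = 8) = 3 (attained at k = 0)
  C[0][1] = min over k of (A[0][0] + B[0][1] = 7 + -4 = 3, A[0][1] + B[1][1] = 8 + 10 = 18, A[0][2] + B[2][1] = 6 + 7 = 13) = 3 (attained at k = 0)
  C[0][2] = min over k of (A[0][0] + B[0][2] = 7 + -1 = 6, A[0][1] + B[1][2] = 8 + 4 = 12, A[0][2] + B[2][2] = 6 + 0 = 6) = 6 (attained at k = 0)
  C[1][0] = min over k of (A[1][0] + B[0][0] = -4 + -4 = -8, A[1][1] + B[1][0] = -1 + -4 = -5, A[1][2] + B[2][0] = 0 + 2 = 2) = -8 (attained at k = 0)
  C[1][1] = min over k of (A[1][0] + B[0][1] = -4 + -4 = -8, A[1][1] + B[1][1] = -1 + 10 = 9, A[1][2] + B[2][1] = 0 + 7 = 7) = -8 (attained at k = 0)
  C[1][2] = min over k of (A[1][0] + B[0][2] = -4 + -1 = -5, A[1][1] + B[1][2] = -1 + 4 = 3, A[1][2] + B[2][2] = 0 + 0 = 0) = -5 (attained at k = 0)
  C[2][0] = min over k of (A[2][0] + B[0][0] = -5 + -4 = -9, A[2][1] + B[1][0] = 2 + -4 = -2, A[2][2] + B[2][0] = 9 + 2 = 11) = -9 (attained at k = 0)
  C[2][1] = min over k of (A[2][0] + B[0][1] = -5 + -4 = -9, A[2][1] + B[1][1] = 2 + 10 = 12, A[2][2] + B[2][1] = 9 + 7 = 16) = -9 (attained at k = 0)
  C[2][2] = min over k of (A[2][0] + B[0][2] = -5 + -1 = -6, A[2][1] + B[1][2] = 2 + 4 = 6, A[2][2] + B[2][2] = 9 + 0 = 9) = -6 (attained at k = 0)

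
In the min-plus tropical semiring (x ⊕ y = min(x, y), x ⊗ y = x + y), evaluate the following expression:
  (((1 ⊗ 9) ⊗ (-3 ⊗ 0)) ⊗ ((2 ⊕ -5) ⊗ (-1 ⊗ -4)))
(((1 ⊗ 9) ⊗ (-3 ⊗ 0)) ⊗ ((2 ⊕ -5) ⊗ (-1 ⊗ -4))) = -3

Expand innermost to outermost. Recall ⊕ takes the minimum of its arguments and ⊗ takes their sum. Working out the expression (((1 ⊗ 9) ⊗ (-3 ⊗ 0)) ⊗ ((2 ⊕ -5) ⊗ (-1 ⊗ -4))) gives -3.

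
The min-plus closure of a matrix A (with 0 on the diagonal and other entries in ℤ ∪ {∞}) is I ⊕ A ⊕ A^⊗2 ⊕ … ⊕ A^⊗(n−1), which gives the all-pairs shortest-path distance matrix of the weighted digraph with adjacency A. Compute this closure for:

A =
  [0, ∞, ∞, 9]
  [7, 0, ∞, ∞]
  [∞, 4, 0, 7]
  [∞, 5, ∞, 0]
Closure =
  [0, 14, ∞, 9]
  [7, 0, ∞, 16]
  [11, 4, 0, 7]
  [12, 5, ∞, 0]

This is the Floyd-Warshall all-pairs shortest-path computation. For each intermediate vertex k = 0, 1, …, 3, update dist[i][j] ← min(dist[i][j], dist[i][k] + dist[k][j]). The final matrix gives, for each (i, j), the minimum total weight of any directed path from i to j (possibly empty when i = j).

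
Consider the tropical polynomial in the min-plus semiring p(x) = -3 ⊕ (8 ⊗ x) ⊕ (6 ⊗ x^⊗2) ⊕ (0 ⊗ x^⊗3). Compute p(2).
p(2) = -3

A tropical monomial a ⊗ x^⊗i evaluates to a + i · x. Evaluating each term at x = 2:
  Term 0 contributes -3 + 0 · 2 = -3
  Term 1 contributes 8 + 1 · 2 = 10
  Term 2 contributes 6 + 2 · 2 = 10
  Term 3 contributes 0 + 3 · 2 = 6
p(2) = ⊕ of these = min[-3, 10, 10, 6] = -3.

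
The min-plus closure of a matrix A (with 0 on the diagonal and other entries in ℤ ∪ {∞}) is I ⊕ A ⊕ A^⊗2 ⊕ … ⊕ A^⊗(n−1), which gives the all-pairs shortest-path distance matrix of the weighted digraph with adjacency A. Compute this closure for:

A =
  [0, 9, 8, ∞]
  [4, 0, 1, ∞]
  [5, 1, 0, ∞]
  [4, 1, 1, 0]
Closure =
  [0, 9, 8, ∞]
  [4, 0, 1, ∞]
  [5, 1, 0, ∞]
  [4, 1, 1, 0]

This is the Floyd-Warshall all-pairs shortest-path computation. For each intermediate vertex k = 0, 1, …, 3, update dist[i][j] ← min(dist[i][j], dist[i][k] + dist[k][j]). The final matrix gives, for each (i, j), the minimum total weight of any directed path from i to j (possibly empty when i = j).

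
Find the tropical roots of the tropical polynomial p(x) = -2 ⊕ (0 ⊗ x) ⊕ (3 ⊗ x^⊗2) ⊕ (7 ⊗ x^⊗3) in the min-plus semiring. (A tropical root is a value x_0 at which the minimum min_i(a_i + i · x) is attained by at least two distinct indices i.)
Roots: {-4, -3, -2}

Each tropical root is a break point of the lower envelope of the lines y = a_i + i · x (there are 4 lines, with slopes 0, 1, ..., 3). Only the lines that attain the minimum somewhere contribute to roots; other lines are dominated. Here the surviving (envelope) indices are i = 3, i = 2, i = 1, i = 0.
Intersections between consecutive envelope lines give the roots: for adjacent envelope indices i < j the intersection is x = (a_i − a_j) / (j − i). Reading off the sorted break points: {-4, -3, -2}.
Verification: at each break x_0, at least two indices attain the minimum of min_i(a_i + i · x_0).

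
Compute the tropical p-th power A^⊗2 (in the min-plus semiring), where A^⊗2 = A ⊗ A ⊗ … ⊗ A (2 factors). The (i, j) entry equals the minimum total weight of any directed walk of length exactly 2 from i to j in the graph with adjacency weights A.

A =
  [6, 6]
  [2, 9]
A^⊗2 =
  [8, 12]
  [8, 8]

Each entry (A^⊗2)_ij equals the minimum over all length-2 walks i = v_0 → v_1 → … → v_2 = j of Σ_t A[v_t][v_{t+1}]. For example, for (i, j) = (0, 1) we minimise over 2 possible intermediate vertex sequences; the minimum is 12, attained along the walk 0 → 0 → 1.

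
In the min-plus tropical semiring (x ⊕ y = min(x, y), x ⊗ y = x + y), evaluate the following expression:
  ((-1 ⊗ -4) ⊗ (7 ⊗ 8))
((-1 ⊗ -4) ⊗ (7 ⊗ 8)) = 10

Expand innermost to outermost. Recall ⊕ takes the minimum of its arguments and ⊗ takes their sum. Working out the expression ((-1 ⊗ -4) ⊗ (7 ⊗ 8)) gives 10.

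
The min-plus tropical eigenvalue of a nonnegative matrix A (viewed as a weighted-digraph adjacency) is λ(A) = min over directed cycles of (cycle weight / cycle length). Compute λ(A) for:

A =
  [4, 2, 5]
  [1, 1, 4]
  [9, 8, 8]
λ(A) = 1

Enumerate directed cycles and compute their means (weight / length). Sample:
  cycle 0 → 0: weight = 4, length = 1, mean = 4/1 ≈ 4.000
  cycle 1 → 1: weight = 1, length = 1, mean = 1/1 ≈ 1.000
  cycle 2 → 2: weight = 8, length = 1, mean = 8/1 ≈ 8.000
  cycle 0 → 1 → 0: weight = 3, length = 2, mean = 3/2 ≈ 1.500
  cycle 0 → 2 → 0: weight = 14, length = 2, mean = 14/2 ≈ 7.000
  cycle 1 → 0 → 1: weight = 3, length = 2, mean = 3/2 ≈ 1.500
Minimum mean = 1.000, attained e.g. along the cycle 1 → 1 with weight 1 and length 1. So λ(A) = 1/1 = 1.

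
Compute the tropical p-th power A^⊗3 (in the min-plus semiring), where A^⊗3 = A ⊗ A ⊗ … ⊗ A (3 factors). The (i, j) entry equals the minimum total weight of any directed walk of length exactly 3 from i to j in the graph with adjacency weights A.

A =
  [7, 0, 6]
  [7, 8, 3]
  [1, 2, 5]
A^⊗3 =
  [4, 5, 8]
  [9, 4, 8]
  [6, 6, 4]

Each entry (A^⊗3)_ij equals the minimum over all length-3 walks i = v_0 → v_1 → … → v_3 = j of Σ_t A[v_t][v_{t+1}]. For example, for (i, j) = (0, 2) we minimise over 9 possible intermediate vertex sequences; the minimum is 8, attained along the walk 0 → 1 → 2 → 2.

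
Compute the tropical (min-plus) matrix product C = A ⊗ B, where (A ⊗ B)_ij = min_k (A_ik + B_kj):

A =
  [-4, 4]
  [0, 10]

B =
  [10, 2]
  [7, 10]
A ⊗ B =
  [6, -2]
  [10, 2]

Apply the min-plus product entry-by-entry:
  C[0][0] = min over k of (A[0][0] + B[0][0] = -4 + 10 = 6, A[0][1] + B[1][0] = 4 + 7 = 11) = 6 (attained at k = 0)
  C[0][1] = min over k of (A[0][0] + B[0][1] = -4 + 2 = -2, A[0][1] + B[1][1] = 4 + 10 = 14) = -2 (attained at k = 0)
  C[1][0] = min over k of (A[1][0] + B[0][0] = 0 + 10 = 10, A[1][1] + B[1][0] = 10 + 7 = 17) = 10 (attained at k = 0)
  C[1][1] = min over k of (A[1][0] + B[0][1] = 0 + 2 = 2, A[1][1] + B[1][1] = 10 + 10 = 20) = 2 (attained at k = 0)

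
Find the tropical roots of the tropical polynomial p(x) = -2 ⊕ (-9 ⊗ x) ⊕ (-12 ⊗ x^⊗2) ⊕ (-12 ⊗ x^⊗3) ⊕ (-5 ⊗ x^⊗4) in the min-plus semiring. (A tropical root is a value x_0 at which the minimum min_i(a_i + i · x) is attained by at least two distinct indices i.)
Roots: {-7, 0, 3, 7}

Each tropical root is a break point of the lower envelope of the lines y = a_i + i · x (there are 5 lines, with slopes 0, 1, ..., 4). Only the lines that attain the minimum somewhere contribute to roots; other lines are dominated. Here the surviving (envelope) indices are i = 4, i = 3, i = 2, i = 1, i = 0.
Intersections between consecutive envelope lines give the roots: for adjacent envelope indices i < j the intersection is x = (a_i − a_j) / (j − i). Reading off the sorted break points: {-7, 0, 3, 7}.
Verification: at each break x_0, at least two indices attain the minimum of min_i(a_i + i · x_0).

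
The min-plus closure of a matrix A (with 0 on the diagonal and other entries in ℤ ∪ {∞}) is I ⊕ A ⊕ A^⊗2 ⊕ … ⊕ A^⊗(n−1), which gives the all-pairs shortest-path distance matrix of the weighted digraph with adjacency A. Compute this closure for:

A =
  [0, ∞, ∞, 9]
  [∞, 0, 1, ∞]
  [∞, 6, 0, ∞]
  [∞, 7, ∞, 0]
Closure =
  [0, 16, 17, 9]
  [∞, 0, 1, ∞]
  [∞, 6, 0, ∞]
  [∞, 7, 8, 0]

This is the Floyd-Warshall all-pairs shortest-path computation. For each intermediate vertex k = 0, 1, …, 3, update dist[i][j] ← min(dist[i][j], dist[i][k] + dist[k][j]). The final matrix gives, for each (i, j), the minimum total weight of any directed path from i to j (possibly empty when i = j).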